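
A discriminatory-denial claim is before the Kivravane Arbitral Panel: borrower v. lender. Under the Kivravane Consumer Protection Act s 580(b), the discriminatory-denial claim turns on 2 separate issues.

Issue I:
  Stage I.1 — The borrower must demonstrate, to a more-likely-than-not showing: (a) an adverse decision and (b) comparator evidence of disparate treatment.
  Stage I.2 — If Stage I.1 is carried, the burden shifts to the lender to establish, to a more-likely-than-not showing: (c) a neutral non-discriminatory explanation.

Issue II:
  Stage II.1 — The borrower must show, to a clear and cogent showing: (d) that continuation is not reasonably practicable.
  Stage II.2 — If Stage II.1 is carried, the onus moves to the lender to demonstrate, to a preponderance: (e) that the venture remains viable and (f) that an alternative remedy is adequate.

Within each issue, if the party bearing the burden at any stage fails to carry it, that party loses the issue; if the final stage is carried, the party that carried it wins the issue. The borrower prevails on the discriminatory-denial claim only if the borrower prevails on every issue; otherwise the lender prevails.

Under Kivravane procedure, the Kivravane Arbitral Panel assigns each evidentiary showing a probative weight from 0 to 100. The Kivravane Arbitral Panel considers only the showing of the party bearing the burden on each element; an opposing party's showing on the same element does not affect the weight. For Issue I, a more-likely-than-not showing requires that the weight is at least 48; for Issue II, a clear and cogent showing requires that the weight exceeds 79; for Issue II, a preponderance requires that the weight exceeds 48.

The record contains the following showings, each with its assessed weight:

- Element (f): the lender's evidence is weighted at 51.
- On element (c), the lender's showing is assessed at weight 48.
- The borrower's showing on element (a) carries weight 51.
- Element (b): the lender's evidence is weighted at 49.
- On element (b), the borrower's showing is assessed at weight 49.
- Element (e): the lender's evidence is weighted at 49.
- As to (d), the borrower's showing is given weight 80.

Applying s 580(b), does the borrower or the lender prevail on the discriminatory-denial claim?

— Issue I —
At Stage I.1 the borrower must meet a more-likely-than-not showing (weight is at least 48): on (a) the weight is 51, which does reach 48, so (a) meets the standard; on (b) the weight is 49 (the lender's 49 is given no effect), ≥ 48, so (b) meets the standard.
  Stage I.1 is satisfied; the onus moves to the lender.
At Stage I.2 the lender must meet a more-likely-than-not showing (weight is at least 48): on (c) the weight is 48, ≥ 48, so (c) meets the standard.
  Stage I.2 carried; the final stage is satisfied.
Every stage carried; the lender prevails on this issue.
— Issue II —
Stage II.1 — burden on borrower; standard: a clear and cogent showing (weight exceeds 79).
    (d): 80 > 79 [met]
  All elements met. The burden passes to the lender.
Stage II.2 — burden on lender; standard: a preponderance (weight exceeds 48).
    (e): 49 > 48 [met]
    (f): 51 > 48 [met]
  The lender carries the last stage.
Every stage carried; the lender prevails on this issue.
Per-issue: Issue I → lender; Issue II → lender. The borrower must prevail on every issue; overall, the lender prevails.

lender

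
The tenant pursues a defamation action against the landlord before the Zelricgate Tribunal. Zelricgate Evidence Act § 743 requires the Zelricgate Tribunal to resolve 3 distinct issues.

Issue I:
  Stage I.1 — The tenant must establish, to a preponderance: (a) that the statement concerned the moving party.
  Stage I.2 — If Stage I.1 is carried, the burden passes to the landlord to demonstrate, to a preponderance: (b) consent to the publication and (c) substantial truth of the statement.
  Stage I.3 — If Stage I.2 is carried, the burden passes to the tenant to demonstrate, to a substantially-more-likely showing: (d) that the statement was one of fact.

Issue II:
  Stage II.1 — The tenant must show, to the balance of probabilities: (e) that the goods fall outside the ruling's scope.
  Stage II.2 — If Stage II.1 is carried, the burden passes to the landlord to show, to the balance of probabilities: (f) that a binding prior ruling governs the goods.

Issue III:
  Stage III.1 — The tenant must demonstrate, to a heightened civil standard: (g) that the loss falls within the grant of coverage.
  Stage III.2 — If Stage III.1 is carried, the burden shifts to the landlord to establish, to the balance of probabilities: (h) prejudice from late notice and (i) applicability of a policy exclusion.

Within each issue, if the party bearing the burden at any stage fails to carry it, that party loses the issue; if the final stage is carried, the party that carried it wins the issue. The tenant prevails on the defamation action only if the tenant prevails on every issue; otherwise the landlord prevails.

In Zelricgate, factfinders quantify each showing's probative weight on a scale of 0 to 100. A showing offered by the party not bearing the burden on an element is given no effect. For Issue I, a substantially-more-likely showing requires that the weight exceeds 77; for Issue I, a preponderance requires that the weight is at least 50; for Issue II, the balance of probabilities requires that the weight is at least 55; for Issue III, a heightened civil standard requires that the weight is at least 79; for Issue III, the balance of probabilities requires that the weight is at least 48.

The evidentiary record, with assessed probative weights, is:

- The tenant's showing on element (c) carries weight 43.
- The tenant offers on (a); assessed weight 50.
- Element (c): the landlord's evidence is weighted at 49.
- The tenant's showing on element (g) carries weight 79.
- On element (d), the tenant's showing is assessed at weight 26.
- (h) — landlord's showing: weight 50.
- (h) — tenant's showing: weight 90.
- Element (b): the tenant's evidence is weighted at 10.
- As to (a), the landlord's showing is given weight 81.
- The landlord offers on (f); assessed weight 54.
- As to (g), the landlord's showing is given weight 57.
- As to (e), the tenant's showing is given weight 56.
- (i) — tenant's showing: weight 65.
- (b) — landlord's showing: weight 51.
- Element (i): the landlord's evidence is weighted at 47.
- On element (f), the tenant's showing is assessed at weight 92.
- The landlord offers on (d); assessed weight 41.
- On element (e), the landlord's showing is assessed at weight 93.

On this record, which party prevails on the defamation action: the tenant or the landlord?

— Issue I —
At Stage I.1 the tenant must meet a preponderance (weight is at least 50): on (a) the weight is 50 (the landlord's 81 is given no effect), which does reach 50, so (a) meets the standard.
  Stage I.1 carried; the burden shifts to the landlord.
At Stage I.2 the landlord must meet a preponderance (weight is at least 50): on (b) the weight is 51 (the tenant's 10 is given no effect), ≥ 50, so (b) meets the standard; on (c) the weight is 49 (the tenant's 43 is given no effect), which does not reach 50, so (c) does not meet the standard.
  The landlord does not carry Stage I.2.
So the tenant prevails on this issue.
— Issue II —
Stage II.1 (tenant, the balance of probabilities, weight is at least 55): (e) 56 (landlord's 93 disregarded) ≥ 55 — meets.
  Stage II.1 is satisfied; the onus moves to the landlord.
Stage II.2 (landlord, the balance of probabilities, weight is at least 55): (f) 54 (tenant's 92 disregarded) < 55 — fails.
  The landlord does not carry Stage II.2.
So the tenant prevails on this issue.
— Issue III —
Stage III.1 — burden on tenant; standard: a heightened civil standard (weight is at least 79).
    (g): 79 (landlord's 57 disregarded) ≥ 79 [met]
  The tenant carries Stage III.1; the landlord now bears the burden.
Stage III.2 — burden on landlord; standard: the balance of probabilities (weight is at least 48).
    (h): 50 (tenant's 90 disregarded) ≥ 48 [met]
    (i): 47 (tenant's 65 disregarded) < 48 [not met]
  Not every element is met, so the landlord fails to carry Stage III.2.
So the tenant prevails on this issue.
Per-issue: Issue I → tenant; Issue II → tenant; Issue III → tenant. The tenant must prevail on every issue; overall, the tenant prevails.

tenant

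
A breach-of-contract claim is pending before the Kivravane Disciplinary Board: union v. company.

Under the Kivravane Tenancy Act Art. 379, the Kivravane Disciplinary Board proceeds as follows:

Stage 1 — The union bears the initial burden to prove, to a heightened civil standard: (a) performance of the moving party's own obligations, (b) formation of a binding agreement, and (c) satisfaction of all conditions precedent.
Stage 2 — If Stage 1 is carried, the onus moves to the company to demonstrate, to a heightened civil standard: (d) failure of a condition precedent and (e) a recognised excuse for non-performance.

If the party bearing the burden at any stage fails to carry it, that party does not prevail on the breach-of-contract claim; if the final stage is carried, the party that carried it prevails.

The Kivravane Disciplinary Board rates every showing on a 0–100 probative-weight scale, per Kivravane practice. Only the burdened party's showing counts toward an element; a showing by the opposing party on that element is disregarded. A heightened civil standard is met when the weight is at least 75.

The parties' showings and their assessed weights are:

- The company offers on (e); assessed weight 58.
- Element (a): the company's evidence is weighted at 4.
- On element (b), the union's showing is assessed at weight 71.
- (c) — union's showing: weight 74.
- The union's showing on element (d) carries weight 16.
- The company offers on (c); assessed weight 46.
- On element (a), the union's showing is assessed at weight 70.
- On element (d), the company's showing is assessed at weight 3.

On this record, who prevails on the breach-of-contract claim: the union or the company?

Stage 1 — burden on union; standard: a heightened civil standard (weight is at least 75).
    (a): 70 (company's 4 disregarded) < 75 [not met]
    (b): 71 < 75 [not met]
    (c): 74 (company's 46 disregarded) < 75 [not met]
  Not every element is met, so the union fails to carry Stage 1.
The company prevails.

company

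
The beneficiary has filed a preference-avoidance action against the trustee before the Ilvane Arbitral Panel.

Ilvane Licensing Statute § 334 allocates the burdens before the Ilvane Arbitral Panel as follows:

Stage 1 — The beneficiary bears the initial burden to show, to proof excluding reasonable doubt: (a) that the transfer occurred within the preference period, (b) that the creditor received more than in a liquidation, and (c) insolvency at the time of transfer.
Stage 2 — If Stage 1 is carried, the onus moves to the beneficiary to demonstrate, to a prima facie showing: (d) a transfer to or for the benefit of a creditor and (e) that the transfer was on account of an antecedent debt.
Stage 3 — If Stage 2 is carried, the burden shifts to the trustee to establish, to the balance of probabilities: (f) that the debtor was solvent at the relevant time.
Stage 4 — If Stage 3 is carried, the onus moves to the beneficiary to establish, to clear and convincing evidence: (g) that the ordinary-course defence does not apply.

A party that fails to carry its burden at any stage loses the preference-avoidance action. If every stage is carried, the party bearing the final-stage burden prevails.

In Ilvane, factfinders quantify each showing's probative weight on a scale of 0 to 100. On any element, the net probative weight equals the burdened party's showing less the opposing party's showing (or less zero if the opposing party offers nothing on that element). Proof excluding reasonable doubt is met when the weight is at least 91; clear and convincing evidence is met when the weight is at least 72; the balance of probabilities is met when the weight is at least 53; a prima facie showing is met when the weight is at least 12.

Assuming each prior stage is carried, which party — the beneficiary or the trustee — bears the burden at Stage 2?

beneficiary

Stage 2's rule assigns the burden to the beneficiary (to a prima facie showing).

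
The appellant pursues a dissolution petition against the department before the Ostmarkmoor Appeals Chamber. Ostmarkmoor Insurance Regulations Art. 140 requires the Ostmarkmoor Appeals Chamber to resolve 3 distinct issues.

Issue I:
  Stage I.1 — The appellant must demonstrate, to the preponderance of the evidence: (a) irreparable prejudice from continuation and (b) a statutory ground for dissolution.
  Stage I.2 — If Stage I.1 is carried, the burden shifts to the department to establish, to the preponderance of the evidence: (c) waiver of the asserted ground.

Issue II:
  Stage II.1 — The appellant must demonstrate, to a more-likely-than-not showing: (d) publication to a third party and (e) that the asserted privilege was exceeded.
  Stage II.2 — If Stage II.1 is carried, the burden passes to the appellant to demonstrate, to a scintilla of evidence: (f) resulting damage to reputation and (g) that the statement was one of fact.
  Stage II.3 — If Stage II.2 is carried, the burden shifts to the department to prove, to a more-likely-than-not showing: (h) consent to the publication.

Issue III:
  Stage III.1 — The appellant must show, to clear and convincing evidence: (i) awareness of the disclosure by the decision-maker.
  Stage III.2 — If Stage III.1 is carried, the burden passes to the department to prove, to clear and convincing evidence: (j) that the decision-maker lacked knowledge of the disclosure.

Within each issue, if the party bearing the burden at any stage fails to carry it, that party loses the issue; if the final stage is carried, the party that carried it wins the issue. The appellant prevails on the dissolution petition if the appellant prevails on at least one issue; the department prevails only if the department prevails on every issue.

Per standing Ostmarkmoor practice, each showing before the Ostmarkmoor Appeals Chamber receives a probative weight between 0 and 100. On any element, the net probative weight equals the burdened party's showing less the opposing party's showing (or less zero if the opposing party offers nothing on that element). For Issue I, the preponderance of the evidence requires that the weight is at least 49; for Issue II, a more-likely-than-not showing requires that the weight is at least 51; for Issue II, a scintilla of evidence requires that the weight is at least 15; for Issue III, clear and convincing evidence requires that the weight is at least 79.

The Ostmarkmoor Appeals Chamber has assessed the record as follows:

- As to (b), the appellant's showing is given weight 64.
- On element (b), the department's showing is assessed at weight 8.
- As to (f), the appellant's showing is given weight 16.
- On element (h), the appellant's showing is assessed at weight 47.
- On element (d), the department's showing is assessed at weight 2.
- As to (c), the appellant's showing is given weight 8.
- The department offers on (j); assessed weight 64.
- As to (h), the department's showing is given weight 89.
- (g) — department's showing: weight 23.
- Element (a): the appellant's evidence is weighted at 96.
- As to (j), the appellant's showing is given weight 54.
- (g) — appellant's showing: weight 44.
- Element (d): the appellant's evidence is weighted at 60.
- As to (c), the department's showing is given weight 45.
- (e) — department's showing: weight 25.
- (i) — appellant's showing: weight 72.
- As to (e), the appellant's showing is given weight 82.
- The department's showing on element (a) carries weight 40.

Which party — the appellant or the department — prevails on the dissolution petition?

appellant

— Issue I —
Stage I.1 — burden on appellant; standard: the preponderance of the evidence (weight is at least 49).
    (a): 96 − 40 = 56 ≥ 49 [met]
    (b): 64 − 8 = 56 ≥ 49 [met]
  The appellant carries Stage I.1; the department now bears the burden.
Stage I.2 — burden on department; standard: the preponderance of the evidence (weight is at least 49).
    (c): 45 − 8 = 37 < 49 [not met]
  Not every element is met, so the department fails to carry Stage I.2.
So the appellant prevails on this issue.
— Issue II —
Stage II.1 — burden on appellant; standard: a more-likely-than-not showing (weight is at least 51).
    (d): 60 − 2 = 58 ≥ 51 [met]
    (e): 82 − 25 = 57 ≥ 51 [met]
  Stage II.1 carried; the burden remains with the appellant.
Stage II.2 — burden on appellant; standard: a scintilla of evidence (weight is at least 15).
    (f): 16 ≥ 15 [met]
    (g): 44 − 23 = 21 ≥ 15 [met]
  Stage II.2 is satisfied; the onus moves to the department.
Stage II.3 — burden on department; standard: a more-likely-than-not showing (weight is at least 51).
    (h): 89 − 47 = 42 < 51 [not met]
  Stage II.3 not carried; the department fails its burden.
So the appellant prevails on this issue.
— Issue III —
At Stage III.1 the appellant must meet clear and convincing evidence (weight is at least 79): on (i) the weight is 72, which does not reach 79, so (i) does not meet the standard.
  Stage III.1 not carried; the appellant fails its burden.
So the department prevails on this issue.
Per-issue: Issue I → appellant; Issue II → appellant; Issue III → department. The appellant must prevail on at least one issue; overall, the appellant prevails.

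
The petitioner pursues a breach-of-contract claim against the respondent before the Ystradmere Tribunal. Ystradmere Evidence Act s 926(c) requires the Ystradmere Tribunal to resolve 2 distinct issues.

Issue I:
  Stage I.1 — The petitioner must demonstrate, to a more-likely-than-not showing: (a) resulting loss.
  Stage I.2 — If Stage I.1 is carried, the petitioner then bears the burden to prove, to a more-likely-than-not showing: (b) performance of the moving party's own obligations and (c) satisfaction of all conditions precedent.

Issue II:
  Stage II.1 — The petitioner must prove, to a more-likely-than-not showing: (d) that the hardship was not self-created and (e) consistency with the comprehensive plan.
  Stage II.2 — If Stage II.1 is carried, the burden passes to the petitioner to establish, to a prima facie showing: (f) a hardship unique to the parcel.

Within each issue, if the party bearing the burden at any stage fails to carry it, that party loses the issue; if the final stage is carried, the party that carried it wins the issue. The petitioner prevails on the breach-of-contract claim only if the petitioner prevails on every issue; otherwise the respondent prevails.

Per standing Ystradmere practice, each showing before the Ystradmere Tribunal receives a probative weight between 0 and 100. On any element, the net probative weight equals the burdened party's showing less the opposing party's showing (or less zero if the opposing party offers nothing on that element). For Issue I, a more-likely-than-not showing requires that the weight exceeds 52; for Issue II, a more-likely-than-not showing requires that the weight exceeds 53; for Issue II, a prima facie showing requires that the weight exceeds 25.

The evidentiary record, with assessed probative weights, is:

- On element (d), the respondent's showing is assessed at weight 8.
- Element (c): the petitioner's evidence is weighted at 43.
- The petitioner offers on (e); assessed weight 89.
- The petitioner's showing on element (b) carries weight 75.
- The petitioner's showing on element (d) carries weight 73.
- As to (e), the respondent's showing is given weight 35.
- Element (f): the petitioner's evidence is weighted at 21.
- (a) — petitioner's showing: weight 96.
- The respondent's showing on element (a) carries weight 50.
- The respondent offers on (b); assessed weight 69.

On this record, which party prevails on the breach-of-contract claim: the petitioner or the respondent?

respondent

— Issue I —
Stage I.1 (petitioner, a more-likely-than-not showing, weight exceeds 52): (a) net 96−50=46 ≤ 52 — fails.
  The petitioner does not carry Stage I.1.
The respondent prevails on this issue.
— Issue II —
Stage II.1 (petitioner, a more-likely-than-not showing, weight exceeds 53): (d) net 73−8=65 > 53 — meets; (e) net 89−35=54 > 53 — meets.
  Stage II.1 carried; the burden remains with the petitioner.
Stage II.2 (petitioner, a prima facie showing, weight exceeds 25): (f) 21 ≤ 25 — fails.
  The petitioner does not carry Stage II.2.
So the respondent prevails on this issue.
Per-issue: Issue I → respondent; Issue II → respondent. The petitioner must prevail on every issue; overall, the respondent prevails.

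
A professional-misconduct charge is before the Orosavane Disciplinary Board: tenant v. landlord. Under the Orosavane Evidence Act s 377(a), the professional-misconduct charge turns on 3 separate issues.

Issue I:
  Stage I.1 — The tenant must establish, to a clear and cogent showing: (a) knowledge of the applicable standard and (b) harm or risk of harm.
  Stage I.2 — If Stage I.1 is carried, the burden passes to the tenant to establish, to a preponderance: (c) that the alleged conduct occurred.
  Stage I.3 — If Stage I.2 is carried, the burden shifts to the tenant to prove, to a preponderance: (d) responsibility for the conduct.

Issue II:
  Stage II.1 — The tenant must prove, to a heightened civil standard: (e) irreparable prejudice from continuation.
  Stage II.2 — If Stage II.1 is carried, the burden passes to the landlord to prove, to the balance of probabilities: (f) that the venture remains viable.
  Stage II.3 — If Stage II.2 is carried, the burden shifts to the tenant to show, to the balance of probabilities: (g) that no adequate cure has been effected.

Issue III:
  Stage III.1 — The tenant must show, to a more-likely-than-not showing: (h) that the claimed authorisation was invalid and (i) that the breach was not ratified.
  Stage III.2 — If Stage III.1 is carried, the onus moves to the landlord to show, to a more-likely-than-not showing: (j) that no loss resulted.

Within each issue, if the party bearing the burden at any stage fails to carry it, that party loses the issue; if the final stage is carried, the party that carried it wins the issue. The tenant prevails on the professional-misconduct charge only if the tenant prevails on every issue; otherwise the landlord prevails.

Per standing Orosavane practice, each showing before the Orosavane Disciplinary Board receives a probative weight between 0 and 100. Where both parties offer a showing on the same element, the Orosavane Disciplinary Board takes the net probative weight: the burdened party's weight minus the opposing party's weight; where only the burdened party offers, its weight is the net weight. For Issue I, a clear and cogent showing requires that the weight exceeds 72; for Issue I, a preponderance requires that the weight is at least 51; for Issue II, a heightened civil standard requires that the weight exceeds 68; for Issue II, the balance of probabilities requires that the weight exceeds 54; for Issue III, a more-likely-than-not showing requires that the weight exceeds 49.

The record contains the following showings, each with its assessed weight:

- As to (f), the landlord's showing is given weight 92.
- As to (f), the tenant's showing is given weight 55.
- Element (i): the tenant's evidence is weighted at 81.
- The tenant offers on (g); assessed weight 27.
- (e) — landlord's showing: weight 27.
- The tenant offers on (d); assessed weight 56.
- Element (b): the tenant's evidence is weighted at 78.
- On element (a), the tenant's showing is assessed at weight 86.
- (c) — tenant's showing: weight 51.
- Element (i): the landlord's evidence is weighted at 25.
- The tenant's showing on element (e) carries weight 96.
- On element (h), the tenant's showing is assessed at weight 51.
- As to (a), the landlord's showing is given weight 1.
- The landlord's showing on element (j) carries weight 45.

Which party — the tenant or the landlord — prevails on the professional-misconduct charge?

tenant

— Issue I —
Stage I.1 — burden on tenant; standard: a clear and cogent showing (weight exceeds 72).
    (a): 86 − 1 = 85 > 72 [met]
    (b): 78 > 72 [met]
  All elements met. The tenant retains the burden for Stage I.2.
Stage I.2 — burden on tenant; standard: a preponderance (weight is at least 51).
    (c): 51 ≥ 51 [met]
  All elements met. The tenant retains the burden for Stage I.3.
Stage I.3 — burden on tenant; standard: a preponderance (weight is at least 51).
    (d): 56 ≥ 51 [met]
  All elements met at the final stage.
Every stage carried; the tenant prevails on this issue.
— Issue II —
At Stage II.1 the tenant must meet a heightened civil standard (weight exceeds 68): on (e) the weight is 96 less the opposing 27 gives net 69, > 68, so (e) meets the standard.
  All elements met. The burden passes to the landlord.
At Stage II.2 the landlord must meet the balance of probabilities (weight exceeds 54): on (f) the weight is 92 less the opposing 55 gives net 37, ≤ 54, so (f) does not meet the standard.
  Not every element is met, so the landlord fails to carry Stage II.2.
The analysis ends at Stage II.2; the tenant prevails on this issue.
— Issue III —
Stage III.1 — burden on tenant; standard: a more-likely-than-not showing (weight exceeds 49).
    (h): 51 > 49 [met]
    (i): 81 − 25 = 56 > 49 [met]
  The tenant carries Stage III.1; the landlord now bears the burden.
Stage III.2 — burden on landlord; standard: a more-likely-than-not showing (weight exceeds 49).
    (j): 45 ≤ 49 [not met]
  Stage III.2 not carried; the landlord fails its burden.
The analysis ends at Stage III.2; the tenant prevails on this issue.
Per-issue: Issue I → tenant; Issue II → tenant; Issue III → tenant. The tenant must prevail on every issue; overall, the tenant prevails.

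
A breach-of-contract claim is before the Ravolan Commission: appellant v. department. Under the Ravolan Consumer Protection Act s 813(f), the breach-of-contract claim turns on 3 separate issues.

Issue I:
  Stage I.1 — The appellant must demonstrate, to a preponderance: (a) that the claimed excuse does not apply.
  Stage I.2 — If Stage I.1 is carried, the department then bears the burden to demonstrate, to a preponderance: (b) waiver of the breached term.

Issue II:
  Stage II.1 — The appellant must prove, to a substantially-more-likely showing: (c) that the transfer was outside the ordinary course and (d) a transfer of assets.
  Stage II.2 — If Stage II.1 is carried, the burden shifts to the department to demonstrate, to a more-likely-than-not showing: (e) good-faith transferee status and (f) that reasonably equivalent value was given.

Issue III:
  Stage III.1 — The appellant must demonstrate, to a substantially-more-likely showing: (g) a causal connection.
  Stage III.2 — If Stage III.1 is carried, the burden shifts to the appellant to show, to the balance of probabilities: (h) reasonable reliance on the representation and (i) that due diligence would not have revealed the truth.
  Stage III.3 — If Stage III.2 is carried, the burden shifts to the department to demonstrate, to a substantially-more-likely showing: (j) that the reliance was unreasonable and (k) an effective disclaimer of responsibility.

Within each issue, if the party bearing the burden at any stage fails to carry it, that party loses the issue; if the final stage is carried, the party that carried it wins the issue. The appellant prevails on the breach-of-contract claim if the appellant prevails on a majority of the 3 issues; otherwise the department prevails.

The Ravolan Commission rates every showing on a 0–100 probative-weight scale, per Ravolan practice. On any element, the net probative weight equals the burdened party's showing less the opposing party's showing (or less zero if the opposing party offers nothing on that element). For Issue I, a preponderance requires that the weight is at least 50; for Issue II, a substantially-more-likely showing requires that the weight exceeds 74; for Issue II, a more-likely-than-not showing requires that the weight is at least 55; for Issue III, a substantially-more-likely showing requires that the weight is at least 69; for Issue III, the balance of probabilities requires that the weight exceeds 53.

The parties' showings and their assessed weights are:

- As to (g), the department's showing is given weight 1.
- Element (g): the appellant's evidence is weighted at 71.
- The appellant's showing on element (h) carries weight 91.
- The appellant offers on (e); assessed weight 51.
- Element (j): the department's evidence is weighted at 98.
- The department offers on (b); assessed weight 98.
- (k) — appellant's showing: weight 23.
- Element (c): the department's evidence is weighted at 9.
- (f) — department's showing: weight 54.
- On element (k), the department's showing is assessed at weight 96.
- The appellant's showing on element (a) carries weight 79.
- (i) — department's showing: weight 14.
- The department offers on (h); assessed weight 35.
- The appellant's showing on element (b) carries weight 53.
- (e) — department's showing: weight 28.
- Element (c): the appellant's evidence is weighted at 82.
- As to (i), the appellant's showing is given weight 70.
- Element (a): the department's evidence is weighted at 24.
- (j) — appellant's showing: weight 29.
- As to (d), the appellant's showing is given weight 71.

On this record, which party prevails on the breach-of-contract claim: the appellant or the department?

department

— Issue I —
Stage I.1 — burden on appellant; standard: a preponderance (weight is at least 50).
    (a): 79 − 24 = 55 ≥ 50 [met]
  Stage I.1 is satisfied; the onus moves to the department.
Stage I.2 — burden on department; standard: a preponderance (weight is at least 50).
    (b): 98 − 53 = 45 < 50 [not met]
  Not every element is met, so the department fails to carry Stage I.2.
So the appellant prevails on this issue.
— Issue II —
At Stage II.1 the appellant must meet a substantially-more-likely showing (weight exceeds 74): on (c) the weight is 82 less the opposing 9 gives net 73, which does not exceed 74, so (c) does not meet the standard; on (d) the weight is 71, which does not exceed 74, so (d) does not meet the standard.
  The appellant does not carry Stage II.1.
The department prevails on this issue.
— Issue III —
Stage III.1 (appellant, a substantially-more-likely showing, weight is at least 69): (g) net 71−1=70 ≥ 69 — meets.
  All elements met. The appellant retains the burden for Stage III.2.
Stage III.2 (appellant, the balance of probabilities, weight exceeds 53): (h) net 91−35=56 > 53 — meets; (i) net 70−14=56 > 53 — meets.
  All elements met. The burden passes to the department.
Stage III.3 (department, a substantially-more-likely showing, weight is at least 69): (j) net 98−29=69 ≥ 69 — meets; (k) net 96−23=73 ≥ 69 — meets.
  Stage III.3 carried; the final stage is satisfied.
All stages carried — the department prevails on this issue.
Per-issue: Issue I → appellant; Issue II → department; Issue III → department. The appellant must prevail on a majority of issues; overall, the department prevails.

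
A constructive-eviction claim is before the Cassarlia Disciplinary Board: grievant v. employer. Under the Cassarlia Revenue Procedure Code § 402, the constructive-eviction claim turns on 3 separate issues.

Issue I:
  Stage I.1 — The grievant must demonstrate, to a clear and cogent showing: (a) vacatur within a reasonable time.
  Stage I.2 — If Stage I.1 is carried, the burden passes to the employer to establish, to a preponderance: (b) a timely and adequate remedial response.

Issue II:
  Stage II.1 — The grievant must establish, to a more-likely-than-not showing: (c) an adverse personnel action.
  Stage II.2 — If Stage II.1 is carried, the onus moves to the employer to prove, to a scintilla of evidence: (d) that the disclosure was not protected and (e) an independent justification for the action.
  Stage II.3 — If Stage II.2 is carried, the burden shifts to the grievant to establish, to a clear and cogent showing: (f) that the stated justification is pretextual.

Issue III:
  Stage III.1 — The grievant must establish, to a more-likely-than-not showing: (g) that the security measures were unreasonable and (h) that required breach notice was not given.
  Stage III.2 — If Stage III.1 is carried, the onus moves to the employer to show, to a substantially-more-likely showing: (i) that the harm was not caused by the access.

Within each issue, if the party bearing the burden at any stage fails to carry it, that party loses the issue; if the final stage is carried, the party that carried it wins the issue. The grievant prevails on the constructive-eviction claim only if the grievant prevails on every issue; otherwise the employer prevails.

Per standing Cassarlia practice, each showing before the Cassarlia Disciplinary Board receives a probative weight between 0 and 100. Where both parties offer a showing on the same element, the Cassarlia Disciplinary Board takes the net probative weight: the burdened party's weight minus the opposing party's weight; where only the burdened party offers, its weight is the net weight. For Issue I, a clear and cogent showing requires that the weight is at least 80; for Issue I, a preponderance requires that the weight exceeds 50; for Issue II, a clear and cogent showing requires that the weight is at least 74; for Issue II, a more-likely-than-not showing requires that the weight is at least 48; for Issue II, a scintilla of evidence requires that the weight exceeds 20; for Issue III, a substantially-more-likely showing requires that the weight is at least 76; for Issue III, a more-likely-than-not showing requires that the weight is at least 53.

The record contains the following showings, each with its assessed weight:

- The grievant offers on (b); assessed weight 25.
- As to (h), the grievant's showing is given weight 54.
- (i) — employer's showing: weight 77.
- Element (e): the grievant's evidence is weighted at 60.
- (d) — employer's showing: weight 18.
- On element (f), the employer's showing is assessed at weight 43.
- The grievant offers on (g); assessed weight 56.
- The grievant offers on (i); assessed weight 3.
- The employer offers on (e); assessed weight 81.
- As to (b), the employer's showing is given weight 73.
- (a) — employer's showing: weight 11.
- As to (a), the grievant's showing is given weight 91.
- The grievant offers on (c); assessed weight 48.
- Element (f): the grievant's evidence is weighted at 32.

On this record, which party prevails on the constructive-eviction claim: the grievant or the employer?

— Issue I —
Stage I.1 — burden on grievant; standard: a clear and cogent showing (weight is at least 80).
    (a): 91 − 11 = 80 ≥ 80 [met]
  All elements met. The burden passes to the employer.
Stage I.2 — burden on employer; standard: a preponderance (weight exceeds 50).
    (b): 73 − 25 = 48 ≤ 50 [not met]
  Stage I.2 not carried; the employer fails its burden.
The analysis ends at Stage I.2; the grievant prevails on this issue.
— Issue II —
At Stage II.1 the grievant must meet a more-likely-than-not showing (weight is at least 48): on (c) the weight is 48, which does reach 48, so (c) meets the standard.
  The grievant carries Stage II.1; the employer now bears the burden.
At Stage II.2 the employer must meet a scintilla of evidence (weight exceeds 20): on (d) the weight is 18, which does not exceed 20, so (d) does not meet the standard; on (e) the weight is 81 less the opposing 60 gives net 21, > 20, so (e) meets the standard.
  The employer does not carry Stage II.2.
So the grievant prevails on this issue.
— Issue III —
Stage III.1 — burden on grievant; standard: a more-likely-than-not showing (weight is at least 53).
    (g): 56 ≥ 53 [met]
    (h): 54 ≥ 53 [met]
  Stage III.1 is satisfied; the onus moves to the employer.
Stage III.2 — burden on employer; standard: a substantially-more-likely showing (weight is at least 76).
    (i): 77 − 3 = 74 < 76 [not met]
  Stage III.2 not carried; the employer fails its burden.
The analysis ends at Stage III.2; the grievant prevails on this issue.
Per-issue: Issue I → grievant; Issue II → grievant; Issue III → grievant. The grievant must prevail on every issue; overall, the grievant prevails.

grievant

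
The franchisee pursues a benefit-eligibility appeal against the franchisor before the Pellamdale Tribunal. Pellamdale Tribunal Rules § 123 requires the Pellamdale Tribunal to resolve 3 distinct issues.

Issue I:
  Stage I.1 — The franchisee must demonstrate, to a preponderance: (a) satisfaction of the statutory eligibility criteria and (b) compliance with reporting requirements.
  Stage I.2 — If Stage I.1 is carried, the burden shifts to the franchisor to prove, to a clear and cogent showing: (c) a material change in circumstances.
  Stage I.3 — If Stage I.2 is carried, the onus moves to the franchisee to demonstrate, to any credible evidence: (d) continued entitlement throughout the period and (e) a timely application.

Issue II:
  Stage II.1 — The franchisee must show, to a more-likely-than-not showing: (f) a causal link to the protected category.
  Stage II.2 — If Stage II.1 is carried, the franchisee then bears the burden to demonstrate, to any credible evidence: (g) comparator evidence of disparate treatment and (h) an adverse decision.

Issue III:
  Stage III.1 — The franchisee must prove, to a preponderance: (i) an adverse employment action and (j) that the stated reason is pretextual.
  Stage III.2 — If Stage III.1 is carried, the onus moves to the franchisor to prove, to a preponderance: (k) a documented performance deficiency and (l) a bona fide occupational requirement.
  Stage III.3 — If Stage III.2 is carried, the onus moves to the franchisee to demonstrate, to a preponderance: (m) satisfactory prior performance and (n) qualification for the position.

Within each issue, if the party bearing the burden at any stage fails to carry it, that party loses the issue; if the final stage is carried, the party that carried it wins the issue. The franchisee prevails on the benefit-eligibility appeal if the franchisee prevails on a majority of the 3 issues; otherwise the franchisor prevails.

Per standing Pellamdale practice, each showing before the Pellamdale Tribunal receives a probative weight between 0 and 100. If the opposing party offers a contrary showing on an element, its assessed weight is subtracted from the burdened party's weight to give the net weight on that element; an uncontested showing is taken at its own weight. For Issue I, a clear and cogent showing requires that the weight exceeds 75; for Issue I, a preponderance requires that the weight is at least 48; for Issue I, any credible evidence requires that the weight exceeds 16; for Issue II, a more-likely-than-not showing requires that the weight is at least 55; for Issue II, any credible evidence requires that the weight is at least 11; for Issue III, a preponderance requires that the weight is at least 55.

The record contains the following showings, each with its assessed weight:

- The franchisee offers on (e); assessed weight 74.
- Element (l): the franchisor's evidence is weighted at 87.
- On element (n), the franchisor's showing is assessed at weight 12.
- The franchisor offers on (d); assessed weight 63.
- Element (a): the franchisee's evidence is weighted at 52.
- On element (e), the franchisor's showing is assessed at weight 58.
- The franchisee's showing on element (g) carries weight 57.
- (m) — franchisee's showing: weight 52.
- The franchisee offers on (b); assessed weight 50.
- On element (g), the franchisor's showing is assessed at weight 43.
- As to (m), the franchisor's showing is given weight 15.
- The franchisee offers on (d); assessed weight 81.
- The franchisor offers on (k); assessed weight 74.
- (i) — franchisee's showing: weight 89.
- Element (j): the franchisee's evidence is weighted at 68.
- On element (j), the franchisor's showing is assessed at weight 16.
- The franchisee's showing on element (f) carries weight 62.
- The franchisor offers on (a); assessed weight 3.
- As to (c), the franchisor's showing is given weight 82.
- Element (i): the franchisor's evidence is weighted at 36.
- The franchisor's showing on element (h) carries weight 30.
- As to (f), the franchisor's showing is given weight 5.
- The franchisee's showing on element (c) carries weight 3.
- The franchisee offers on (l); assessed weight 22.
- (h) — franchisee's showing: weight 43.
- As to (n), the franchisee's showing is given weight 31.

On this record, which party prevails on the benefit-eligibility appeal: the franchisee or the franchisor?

— Issue I —
Stage I.1 — burden on franchisee; standard: a preponderance (weight is at least 48).
    (a): 52 − 3 = 49 ≥ 48 [met]
    (b): 50 ≥ 48 [met]
  The franchisee carries Stage I.1; the franchisor now bears the burden.
Stage I.2 — burden on franchisor; standard: a clear and cogent showing (weight exceeds 75).
    (c): 82 − 3 = 79 > 75 [met]
  All elements met. The burden passes to the franchisee.
Stage I.3 — burden on franchisee; standard: any credible evidence (weight exceeds 16).
    (d): 81 − 63 = 18 > 16 [met]
    (e): 74 − 58 = 16 ≤ 16 [not met]
  Stage I.3 not carried; the franchisee fails its burden.
The franchisor prevails on this issue.
— Issue II —
At Stage II.1 the franchisee must meet a more-likely-than-not showing (weight is at least 55): on (f) the weight is 62 less the opposing 5 gives net 57, ≥ 55, so (f) meets the standard.
  Stage II.1 is satisfied; the franchisee continues to bear the burden.
At Stage II.2 the franchisee must meet any credible evidence (weight is at least 11): on (g) the weight is 57 less the opposing 43 gives net 14, ≥ 11, so (g) meets the standard; on (h) the weight is 43 less the opposing 30 gives net 13, which does reach 11, so (h) meets the standard.
  All elements met at the final stage.
With every stage satisfied, the franchisee prevails on this issue.
— Issue III —
At Stage III.1 the franchisee must meet a preponderance (weight is at least 55): on (i) the weight is 89 less the opposing 36 gives net 53, < 55, so (i) does not meet the standard; on (j) the weight is 68 less the opposing 16 gives net 52, < 55, so (j) does not meet the standard.
  Stage III.1 not carried; the franchisee fails its burden.
So the franchisor prevails on this issue.
Per-issue: Issue I → franchisor; Issue II → franchisee; Issue III → franchisor. The franchisee must prevail on a majority of issues; overall, the franchisor prevails.

franchisor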